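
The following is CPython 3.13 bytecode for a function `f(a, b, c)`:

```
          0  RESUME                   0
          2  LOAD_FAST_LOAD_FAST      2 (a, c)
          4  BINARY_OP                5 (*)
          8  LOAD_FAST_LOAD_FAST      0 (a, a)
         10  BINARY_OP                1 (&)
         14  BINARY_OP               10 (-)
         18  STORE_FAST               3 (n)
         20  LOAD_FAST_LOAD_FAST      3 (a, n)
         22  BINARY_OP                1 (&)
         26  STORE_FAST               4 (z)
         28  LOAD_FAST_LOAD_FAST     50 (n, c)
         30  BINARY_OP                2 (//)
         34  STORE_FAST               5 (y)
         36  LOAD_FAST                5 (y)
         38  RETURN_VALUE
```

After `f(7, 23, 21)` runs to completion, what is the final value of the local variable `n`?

140

LOAD_FAST_LOAD_FAST a,c → push 7,21. Stack: [7, 21]
BINARY_OP * → 7 * 21 = 147. Stack: [147]
LOAD_FAST_LOAD_FAST a,a → push 7,7. Stack: [147, 7, 7]
BINARY_OP & → 7 & 7 = 7. Stack: [147, 7]
BINARY_OP - → 147 - 7 = 140. Stack: [140]
STORE_FAST n → n=140. Stack: []
LOAD_FAST_LOAD_FAST a,n → push 7,140. Stack: [7, 140]
BINARY_OP & → 7 & 140 = 4. Stack: [4]
STORE_FAST z → z=4. Stack: []
LOAD_FAST_LOAD_FAST n,c → push 140,21. Stack: [140, 21]
BINARY_OP // → 140 // 21 = 6. Stack: [6]
STORE_FAST y → y=6. Stack: []
LOAD_FAST y → push 6. Stack: [6]
RETURN_VALUE → return 6.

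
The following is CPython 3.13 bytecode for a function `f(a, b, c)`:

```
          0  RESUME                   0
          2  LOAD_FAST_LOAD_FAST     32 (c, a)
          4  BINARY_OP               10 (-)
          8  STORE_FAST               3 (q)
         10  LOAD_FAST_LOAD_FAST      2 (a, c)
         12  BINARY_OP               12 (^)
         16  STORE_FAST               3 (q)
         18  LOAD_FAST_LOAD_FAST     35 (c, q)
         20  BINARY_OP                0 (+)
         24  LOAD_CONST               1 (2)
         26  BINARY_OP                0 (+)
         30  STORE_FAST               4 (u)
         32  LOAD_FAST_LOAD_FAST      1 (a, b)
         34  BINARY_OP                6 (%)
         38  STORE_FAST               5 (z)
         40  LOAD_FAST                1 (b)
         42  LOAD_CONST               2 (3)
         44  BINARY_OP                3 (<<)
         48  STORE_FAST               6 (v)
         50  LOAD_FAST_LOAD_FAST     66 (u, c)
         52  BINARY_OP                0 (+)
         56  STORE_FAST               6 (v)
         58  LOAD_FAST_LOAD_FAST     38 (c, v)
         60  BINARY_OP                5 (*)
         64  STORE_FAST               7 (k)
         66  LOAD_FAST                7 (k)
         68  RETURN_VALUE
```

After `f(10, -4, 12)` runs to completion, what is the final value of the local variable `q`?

LOAD_FAST_LOAD_FAST c,a → push 12,10. Stack: [12, 10]
BINARY_OP - → 12 - 10 = 2. Stack: [2]
STORE_FAST q → q=2. Stack: []
LOAD_FAST_LOAD_FAST a,c → push 10,12. Stack: [10, 12]
BINARY_OP ^ → 10 ^ 12 = 6. Stack: [6]
STORE_FAST q → q=6. Stack: []
LOAD_FAST_LOAD_FAST c,q → push 12,6. Stack: [12, 6]
BINARY_OP + → 12 + 6 = 18. Stack: [18]
LOAD_CONST → push 2. Stack: [18, 2]
BINARY_OP + → 18 + 2 = 20. Stack: [20]
STORE_FAST u → u=20. Stack: []
LOAD_FAST_LOAD_FAST a,b → push 10,-4. Stack: [10, -4]
BINARY_OP % → 10 % -4 = -2. Stack: [-2]
STORE_FAST z → z=-2. Stack: []
LOAD_FAST b → push -4. Stack: [-4]
LOAD_CONST → push 3. Stack: [-4, 3]
BINARY_OP << → -4 << 3 = -32. Stack: [-32]
STORE_FAST v → v=-32. Stack: []
LOAD_FAST_LOAD_FAST u,c → push 20,12. Stack: [20, 12]
BINARY_OP + → 20 + 12 = 32. Stack: [32]
STORE_FAST v → v=32. Stack: []
LOAD_FAST_LOAD_FAST c,v → push 12,32. Stack: [12, 32]
BINARY_OP * → 12 * 32 = 384. Stack: [384]
STORE_FAST k → k=384. Stack: []
LOAD_FAST k → push 384. Stack: [384]
RETURN_VALUE → return 384.

6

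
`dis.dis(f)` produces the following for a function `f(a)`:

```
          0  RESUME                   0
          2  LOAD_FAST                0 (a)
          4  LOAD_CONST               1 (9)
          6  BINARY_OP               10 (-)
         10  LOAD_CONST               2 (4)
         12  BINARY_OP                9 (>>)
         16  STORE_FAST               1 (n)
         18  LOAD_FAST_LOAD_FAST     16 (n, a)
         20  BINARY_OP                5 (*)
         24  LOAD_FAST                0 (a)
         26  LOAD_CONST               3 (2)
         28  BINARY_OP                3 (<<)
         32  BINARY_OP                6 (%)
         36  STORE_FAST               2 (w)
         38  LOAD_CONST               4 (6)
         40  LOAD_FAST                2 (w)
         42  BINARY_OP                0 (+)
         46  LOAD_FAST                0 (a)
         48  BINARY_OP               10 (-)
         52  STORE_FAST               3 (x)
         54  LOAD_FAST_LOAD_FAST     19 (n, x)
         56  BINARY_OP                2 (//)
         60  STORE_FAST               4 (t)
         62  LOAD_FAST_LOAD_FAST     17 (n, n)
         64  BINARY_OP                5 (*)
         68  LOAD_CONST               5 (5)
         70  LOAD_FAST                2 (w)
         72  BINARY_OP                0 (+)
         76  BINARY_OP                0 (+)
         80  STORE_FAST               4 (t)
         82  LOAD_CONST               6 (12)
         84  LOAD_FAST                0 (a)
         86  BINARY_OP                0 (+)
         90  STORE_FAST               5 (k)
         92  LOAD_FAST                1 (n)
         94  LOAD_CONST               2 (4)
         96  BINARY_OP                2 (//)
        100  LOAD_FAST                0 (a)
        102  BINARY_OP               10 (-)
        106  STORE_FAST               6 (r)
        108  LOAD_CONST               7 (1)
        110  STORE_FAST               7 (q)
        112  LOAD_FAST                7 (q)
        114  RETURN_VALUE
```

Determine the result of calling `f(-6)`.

1

LOAD_FAST a → push -6. Stack: [-6]
LOAD_CONST → push 9. Stack: [-6, 9]
BINARY_OP - → -6 - 9 = -15. Stack: [-15]
LOAD_CONST → push 4. Stack: [-15, 4]
BINARY_OP >> → -15 >> 4 = -1. Stack: [-1]
STORE_FAST n → n=-1. Stack: []
LOAD_FAST_LOAD_FAST n,a → push -1,-6. Stack: [-1, -6]
BINARY_OP * → -1 * -6 = 6. Stack: [6]
LOAD_FAST a → push -6. Stack: [6, -6]
LOAD_CONST → push 2. Stack: [6, -6, 2]
BINARY_OP << → -6 << 2 = -24. Stack: [6, -24]
BINARY_OP % → 6 % -24 = -18. Stack: [-18]
STORE_FAST w → w=-18. Stack: []
LOAD_CONST → push 6. Stack: [6]
LOAD_FAST w → push -18. Stack: [6, -18]
BINARY_OP + → 6 + -18 = -12. Stack: [-12]
LOAD_FAST a → push -6. Stack: [-12, -6]
BINARY_OP - → -12 - -6 = -6. Stack: [-6]
STORE_FAST x → x=-6. Stack: []
LOAD_FAST_LOAD_FAST n,x → push -1,-6. Stack: [-1, -6]
BINARY_OP // → -1 // -6 = 0. Stack: [0]
STORE_FAST t → t=0. Stack: []
LOAD_FAST_LOAD_FAST n,n → push -1,-1. Stack: [-1, -1]
BINARY_OP * → -1 * -1 = 1. Stack: [1]
LOAD_CONST → push 5. Stack: [1, 5]
LOAD_FAST w → push -18. Stack: [1, 5, -18]
BINARY_OP + → 5 + -18 = -13. Stack: [1, -13]
BINARY_OP + → 1 + -13 = -12. Stack: [-12]
STORE_FAST t → t=-12. Stack: []
LOAD_CONST → push 12. Stack: [12]
LOAD_FAST a → push -6. Stack: [12, -6]
BINARY_OP + → 12 + -6 = 6. Stack: [6]
STORE_FAST k → k=6. Stack: []
LOAD_FAST n → push -1. Stack: [-1]
LOAD_CONST → push 4. Stack: [-1, 4]
BINARY_OP // → -1 // 4 = -1. Stack: [-1]
LOAD_FAST a → push -6. Stack: [-1, -6]
BINARY_OP - → -1 - -6 = 5. Stack: [5]
STORE_FAST r → r=5. Stack: []
LOAD_CONST → push 1. Stack: [1]
STORE_FAST q → q=1. Stack: []
LOAD_FAST q → push 1. Stack: [1]
RETURN_VALUE → return 1.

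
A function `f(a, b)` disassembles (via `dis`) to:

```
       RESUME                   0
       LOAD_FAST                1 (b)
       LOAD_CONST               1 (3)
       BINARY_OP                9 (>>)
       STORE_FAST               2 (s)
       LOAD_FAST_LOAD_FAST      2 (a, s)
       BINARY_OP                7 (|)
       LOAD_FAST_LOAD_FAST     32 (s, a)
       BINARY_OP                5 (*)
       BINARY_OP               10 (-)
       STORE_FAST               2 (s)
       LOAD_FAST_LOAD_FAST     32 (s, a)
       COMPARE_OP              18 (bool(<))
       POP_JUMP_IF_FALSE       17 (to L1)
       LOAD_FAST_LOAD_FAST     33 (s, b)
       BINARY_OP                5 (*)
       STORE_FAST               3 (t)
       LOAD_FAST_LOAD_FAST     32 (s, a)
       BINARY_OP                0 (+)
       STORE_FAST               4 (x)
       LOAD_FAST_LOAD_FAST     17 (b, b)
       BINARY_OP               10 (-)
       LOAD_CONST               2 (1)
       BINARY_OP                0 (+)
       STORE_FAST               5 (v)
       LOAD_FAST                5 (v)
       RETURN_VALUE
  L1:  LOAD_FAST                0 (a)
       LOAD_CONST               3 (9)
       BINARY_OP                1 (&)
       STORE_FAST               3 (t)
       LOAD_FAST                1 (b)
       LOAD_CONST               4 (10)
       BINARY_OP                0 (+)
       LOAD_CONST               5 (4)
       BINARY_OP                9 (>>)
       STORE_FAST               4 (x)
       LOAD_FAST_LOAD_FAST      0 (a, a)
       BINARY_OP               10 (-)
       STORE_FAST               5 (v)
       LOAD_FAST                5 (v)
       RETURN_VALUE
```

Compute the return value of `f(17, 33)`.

1

LOAD_FAST b → push 33. Stack: [33]
LOAD_CONST → push 3. Stack: [33, 3]
BINARY_OP >> → 33 >> 3 = 4. Stack: [4]
STORE_FAST s → s=4. Stack: []
LOAD_FAST_LOAD_FAST a,s → push 17,4. Stack: [17, 4]
BINARY_OP | → 17 | 4 = 21. Stack: [21]
LOAD_FAST_LOAD_FAST s,a → push 4,17. Stack: [21, 4, 17]
BINARY_OP * → 4 * 17 = 68. Stack: [21, 68]
BINARY_OP - → 21 - 68 = -47. Stack: [-47]
STORE_FAST s → s=-47. Stack: []
LOAD_FAST_LOAD_FAST s,a → push -47,17. Stack: [-47, 17]
COMPARE_OP bool(<) → -47 vs 17 = True. Stack: [True]
POP_JUMP_IF_FALSE → pop True; no jump. Stack: []
LOAD_FAST_LOAD_FAST s,b → push -47,33. Stack: [-47, 33]
BINARY_OP * → -47 * 33 = -1551. Stack: [-1551]
STORE_FAST t → t=-1551. Stack: []
LOAD_FAST_LOAD_FAST s,a → push -47,17. Stack: [-47, 17]
BINARY_OP + → -47 + 17 = -30. Stack: [-30]
STORE_FAST x → x=-30. Stack: []
LOAD_FAST_LOAD_FAST b,b → push 33,33. Stack: [33, 33]
BINARY_OP - → 33 - 33 = 0. Stack: [0]
LOAD_CONST → push 1. Stack: [0, 1]
BINARY_OP + → 0 + 1 = 1. Stack: [1]
STORE_FAST v → v=1. Stack: []
LOAD_FAST v → push 1. Stack: [1]
RETURN_VALUE → return 1.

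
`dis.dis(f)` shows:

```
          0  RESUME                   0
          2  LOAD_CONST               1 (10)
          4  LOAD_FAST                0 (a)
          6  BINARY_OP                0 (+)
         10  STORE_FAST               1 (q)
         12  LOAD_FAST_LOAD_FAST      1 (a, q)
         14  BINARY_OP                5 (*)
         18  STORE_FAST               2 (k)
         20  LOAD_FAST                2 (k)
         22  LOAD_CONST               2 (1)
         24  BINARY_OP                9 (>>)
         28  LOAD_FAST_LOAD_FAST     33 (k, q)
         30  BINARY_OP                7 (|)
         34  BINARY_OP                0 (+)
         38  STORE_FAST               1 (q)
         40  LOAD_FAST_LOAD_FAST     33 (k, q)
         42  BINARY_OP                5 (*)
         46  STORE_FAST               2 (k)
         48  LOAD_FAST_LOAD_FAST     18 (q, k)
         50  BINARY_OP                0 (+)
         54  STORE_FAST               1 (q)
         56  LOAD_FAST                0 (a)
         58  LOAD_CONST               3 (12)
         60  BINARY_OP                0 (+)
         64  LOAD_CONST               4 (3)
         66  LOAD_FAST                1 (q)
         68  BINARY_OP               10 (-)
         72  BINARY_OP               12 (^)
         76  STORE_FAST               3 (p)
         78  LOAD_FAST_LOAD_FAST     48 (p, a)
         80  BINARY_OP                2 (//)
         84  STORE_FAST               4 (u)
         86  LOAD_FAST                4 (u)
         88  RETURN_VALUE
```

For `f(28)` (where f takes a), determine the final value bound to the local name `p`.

LOAD_CONST → push 10. Stack: [10]
LOAD_FAST a → push 28. Stack: [10, 28]
BINARY_OP + → 10 + 28 = 38. Stack: [38]
STORE_FAST q → q=38. Stack: []
LOAD_FAST_LOAD_FAST a,q → push 28,38. Stack: [28, 38]
BINARY_OP * → 28 * 38 = 1064. Stack: [1064]
STORE_FAST k → k=1064. Stack: []
LOAD_FAST k → push 1064. Stack: [1064]
LOAD_CONST → push 1. Stack: [1064, 1]
BINARY_OP >> → 1064 >> 1 = 532. Stack: [532]
LOAD_FAST_LOAD_FAST k,q → push 1064,38. Stack: [532, 1064, 38]
BINARY_OP | → 1064 | 38 = 1070. Stack: [532, 1070]
BINARY_OP + → 532 + 1070 = 1602. Stack: [1602]
STORE_FAST q → q=1602. Stack: []
LOAD_FAST_LOAD_FAST k,q → push 1064,1602. Stack: [1064, 1602]
BINARY_OP * → 1064 * 1602 = 1704528. Stack: [1704528]
STORE_FAST k → k=1704528. Stack: []
LOAD_FAST_LOAD_FAST q,k → push 1602,1704528. Stack: [1602, 1704528]
BINARY_OP + → 1602 + 1704528 = 1706130. Stack: [1706130]
STORE_FAST q → q=1706130. Stack: []
LOAD_FAST a → push 28. Stack: [28]
LOAD_CONST → push 12. Stack: [28, 12]
BINARY_OP + → 28 + 12 = 40. Stack: [40]
LOAD_CONST → push 3. Stack: [40, 3]
LOAD_FAST q → push 1706130. Stack: [40, 3, 1706130]
BINARY_OP - → 3 - 1706130 = -1706127. Stack: [40, -1706127]
BINARY_OP ^ → 40 ^ -1706127 = -1706151. Stack: [-1706151]
STORE_FAST p → p=-1706151. Stack: []
LOAD_FAST_LOAD_FAST p,a → push -1706151,28. Stack: [-1706151, 28]
BINARY_OP // → -1706151 // 28 = -60934. Stack: [-60934]
STORE_FAST u → u=-60934. Stack: []
LOAD_FAST u → push -60934. Stack: [-60934]
RETURN_VALUE → return -60934.

-1706151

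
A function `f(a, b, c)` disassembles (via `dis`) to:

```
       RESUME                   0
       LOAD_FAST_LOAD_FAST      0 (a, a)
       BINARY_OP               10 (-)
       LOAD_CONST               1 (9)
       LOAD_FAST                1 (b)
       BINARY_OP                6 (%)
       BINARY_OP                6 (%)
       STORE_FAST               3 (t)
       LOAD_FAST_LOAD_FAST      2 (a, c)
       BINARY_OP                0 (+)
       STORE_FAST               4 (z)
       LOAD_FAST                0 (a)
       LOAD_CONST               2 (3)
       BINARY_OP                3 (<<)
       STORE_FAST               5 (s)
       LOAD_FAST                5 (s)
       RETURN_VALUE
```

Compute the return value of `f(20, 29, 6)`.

LOAD_FAST_LOAD_FAST a,a → push 20,20. Stack: [20, 20]
BINARY_OP - → 20 - 20 = 0. Stack: [0]
LOAD_CONST → push 9. Stack: [0, 9]
LOAD_FAST b → push 29. Stack: [0, 9, 29]
BINARY_OP % → 9 % 29 = 9. Stack: [0, 9]
BINARY_OP % → 0 % 9 = 0. Stack: [0]
STORE_FAST t → t=0. Stack: []
LOAD_FAST_LOAD_FAST a,c → push 20,6. Stack: [20, 6]
BINARY_OP + → 20 + 6 = 26. Stack: [26]
STORE_FAST z → z=26. Stack: []
LOAD_FAST a → push 20. Stack: [20]
LOAD_CONST → push 3. Stack: [20, 3]
BINARY_OP << → 20 << 3 = 160. Stack: [160]
STORE_FAST s → s=160. Stack: []
LOAD_FAST s → push 160. Stack: [160]
RETURN_VALUE → return 160.

160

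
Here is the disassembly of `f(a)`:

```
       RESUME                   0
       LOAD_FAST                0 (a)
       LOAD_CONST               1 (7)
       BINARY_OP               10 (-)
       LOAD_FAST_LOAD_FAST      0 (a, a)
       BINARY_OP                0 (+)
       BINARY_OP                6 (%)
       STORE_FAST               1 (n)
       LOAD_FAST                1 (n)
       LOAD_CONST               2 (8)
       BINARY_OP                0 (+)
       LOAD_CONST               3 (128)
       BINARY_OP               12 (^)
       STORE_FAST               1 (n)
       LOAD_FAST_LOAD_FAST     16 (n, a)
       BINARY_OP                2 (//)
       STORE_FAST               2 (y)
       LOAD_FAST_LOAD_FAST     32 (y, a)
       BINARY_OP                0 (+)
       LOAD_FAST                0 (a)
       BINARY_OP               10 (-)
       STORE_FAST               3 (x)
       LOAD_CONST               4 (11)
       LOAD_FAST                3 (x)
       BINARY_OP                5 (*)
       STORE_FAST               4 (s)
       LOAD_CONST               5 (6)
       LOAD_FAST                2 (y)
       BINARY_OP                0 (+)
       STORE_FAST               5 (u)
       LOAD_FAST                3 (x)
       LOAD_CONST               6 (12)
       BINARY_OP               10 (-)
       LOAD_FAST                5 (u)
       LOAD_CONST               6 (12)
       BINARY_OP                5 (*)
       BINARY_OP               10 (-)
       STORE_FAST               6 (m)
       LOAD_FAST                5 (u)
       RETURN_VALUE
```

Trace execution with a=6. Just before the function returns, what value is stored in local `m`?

-348

LOAD_FAST a → push 6. Stack: [6]
LOAD_CONST → push 7. Stack: [6, 7]
BINARY_OP - → 6 - 7 = -1. Stack: [-1]
LOAD_FAST_LOAD_FAST a,a → push 6,6. Stack: [-1, 6, 6]
BINARY_OP + → 6 + 6 = 12. Stack: [-1, 12]
BINARY_OP % → -1 % 12 = 11. Stack: [11]
STORE_FAST n → n=11. Stack: []
LOAD_FAST n → push 11. Stack: [11]
LOAD_CONST → push 8. Stack: [11, 8]
BINARY_OP + → 11 + 8 = 19. Stack: [19]
LOAD_CONST → push 128. Stack: [19, 128]
BINARY_OP ^ → 19 ^ 128 = 147. Stack: [147]
STORE_FAST n → n=147. Stack: []
LOAD_FAST_LOAD_FAST n,a → push 147,6. Stack: [147, 6]
BINARY_OP // → 147 // 6 = 24. Stack: [24]
STORE_FAST y → y=24. Stack: []
LOAD_FAST_LOAD_FAST y,a → push 24,6. Stack: [24, 6]
BINARY_OP + → 24 + 6 = 30. Stack: [30]
LOAD_FAST a → push 6. Stack: [30, 6]
BINARY_OP - → 30 - 6 = 24. Stack: [24]
STORE_FAST x → x=24. Stack: []
LOAD_CONST → push 11. Stack: [11]
LOAD_FAST x → push 24. Stack: [11, 24]
BINARY_OP * → 11 * 24 = 264. Stack: [264]
STORE_FAST s → s=264. Stack: []
LOAD_CONST → push 6. Stack: [6]
LOAD_FAST y → push 24. Stack: [6, 24]
BINARY_OP + → 6 + 24 = 30. Stack: [30]
STORE_FAST u → u=30. Stack: []
LOAD_FAST x → push 24. Stack: [24]
LOAD_CONST → push 12. Stack: [24, 12]
BINARY_OP - → 24 - 12 = 12. Stack: [12]
LOAD_FAST u → push 30. Stack: [12, 30]
LOAD_CONST → push 12. Stack: [12, 30, 12]
BINARY_OP * → 30 * 12 = 360. Stack: [12, 360]
BINARY_OP - → 12 - 360 = -348. Stack: [-348]
STORE_FAST m → m=-348. Stack: []
LOAD_FAST u → push 30. Stack: [30]
RETURN_VALUE → return 30.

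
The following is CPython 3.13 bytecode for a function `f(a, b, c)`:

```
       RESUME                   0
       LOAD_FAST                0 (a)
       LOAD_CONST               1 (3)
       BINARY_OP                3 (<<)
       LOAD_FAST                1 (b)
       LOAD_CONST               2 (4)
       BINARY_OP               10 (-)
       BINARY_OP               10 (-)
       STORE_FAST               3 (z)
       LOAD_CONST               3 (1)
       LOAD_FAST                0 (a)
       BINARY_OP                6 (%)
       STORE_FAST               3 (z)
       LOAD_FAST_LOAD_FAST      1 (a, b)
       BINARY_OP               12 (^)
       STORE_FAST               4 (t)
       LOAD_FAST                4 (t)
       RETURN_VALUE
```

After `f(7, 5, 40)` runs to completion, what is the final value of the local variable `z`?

LOAD_FAST a → push 7. Stack: [7]
LOAD_CONST → push 3. Stack: [7, 3]
BINARY_OP << → 7 << 3 = 56. Stack: [56]
LOAD_FAST b → push 5. Stack: [56, 5]
LOAD_CONST → push 4. Stack: [56, 5, 4]
BINARY_OP - → 5 - 4 = 1. Stack: [56, 1]
BINARY_OP - → 56 - 1 = 55. Stack: [55]
STORE_FAST z → z=55. Stack: []
LOAD_CONST → push 1. Stack: [1]
LOAD_FAST a → push 7. Stack: [1, 7]
BINARY_OP % → 1 % 7 = 1. Stack: [1]
STORE_FAST z → z=1. Stack: []
LOAD_FAST_LOAD_FAST a,b → push 7,5. Stack: [7, 5]
BINARY_OP ^ → 7 ^ 5 = 2. Stack: [2]
STORE_FAST t → t=2. Stack: []
LOAD_FAST t → push 2. Stack: [2]
RETURN_VALUE → return 2.

1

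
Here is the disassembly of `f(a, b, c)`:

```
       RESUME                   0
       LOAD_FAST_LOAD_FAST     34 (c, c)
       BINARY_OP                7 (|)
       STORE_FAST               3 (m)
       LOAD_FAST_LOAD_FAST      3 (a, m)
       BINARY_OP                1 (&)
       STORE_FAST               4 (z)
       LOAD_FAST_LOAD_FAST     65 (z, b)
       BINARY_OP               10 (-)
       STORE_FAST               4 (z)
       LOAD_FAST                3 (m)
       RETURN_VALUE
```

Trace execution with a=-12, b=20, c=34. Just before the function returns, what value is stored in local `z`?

12

LOAD_FAST_LOAD_FAST c,c → push 34,34. Stack: [34, 34]
BINARY_OP | → 34 | 34 = 34. Stack: [34]
STORE_FAST m → m=34. Stack: []
LOAD_FAST_LOAD_FAST a,m → push -12,34. Stack: [-12, 34]
BINARY_OP & → -12 & 34 = 32. Stack: [32]
STORE_FAST z → z=32. Stack: []
LOAD_FAST_LOAD_FAST z,b → push 32,20. Stack: [32, 20]
BINARY_OP - → 32 - 20 = 12. Stack: [12]
STORE_FAST z → z=12. Stack: []
LOAD_FAST m → push 34. Stack: [34]
RETURN_VALUE → return 34.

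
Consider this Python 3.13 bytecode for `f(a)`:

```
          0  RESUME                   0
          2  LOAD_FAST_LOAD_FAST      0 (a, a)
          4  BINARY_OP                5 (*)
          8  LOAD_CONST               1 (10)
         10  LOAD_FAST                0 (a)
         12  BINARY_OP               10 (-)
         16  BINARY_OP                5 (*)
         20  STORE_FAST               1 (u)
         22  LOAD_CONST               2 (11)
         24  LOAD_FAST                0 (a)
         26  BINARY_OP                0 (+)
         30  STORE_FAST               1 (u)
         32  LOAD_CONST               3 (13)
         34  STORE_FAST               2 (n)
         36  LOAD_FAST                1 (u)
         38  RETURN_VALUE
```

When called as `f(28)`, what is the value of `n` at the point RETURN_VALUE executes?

LOAD_FAST_LOAD_FAST a,a → push 28,28. Stack: [28, 28]
BINARY_OP * → 28 * 28 = 784. Stack: [784]
LOAD_CONST → push 10. Stack: [784, 10]
LOAD_FAST a → push 28. Stack: [784, 10, 28]
BINARY_OP - → 10 - 28 = -18. Stack: [784, -18]
BINARY_OP * → 784 * -18 = -14112. Stack: [-14112]
STORE_FAST u → u=-14112. Stack: []
LOAD_CONST → push 11. Stack: [11]
LOAD_FAST a → push 28. Stack: [11, 28]
BINARY_OP + → 11 + 28 = 39. Stack: [39]
STORE_FAST u → u=39. Stack: []
LOAD_CONST → push 13. Stack: [13]
STORE_FAST n → n=13. Stack: []
LOAD_FAST u → push 39. Stack: [39]
RETURN_VALUE → return 39.

13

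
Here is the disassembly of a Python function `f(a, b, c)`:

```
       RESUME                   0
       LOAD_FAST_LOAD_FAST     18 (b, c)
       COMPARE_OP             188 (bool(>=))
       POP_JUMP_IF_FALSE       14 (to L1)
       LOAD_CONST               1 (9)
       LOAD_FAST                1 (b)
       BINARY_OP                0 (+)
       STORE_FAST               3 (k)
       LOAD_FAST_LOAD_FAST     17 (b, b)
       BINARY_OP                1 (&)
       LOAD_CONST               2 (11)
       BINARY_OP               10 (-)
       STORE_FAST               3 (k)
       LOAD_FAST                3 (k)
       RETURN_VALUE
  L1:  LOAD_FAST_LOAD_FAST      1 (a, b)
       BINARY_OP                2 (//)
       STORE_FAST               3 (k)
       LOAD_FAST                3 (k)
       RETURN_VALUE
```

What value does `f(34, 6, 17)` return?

5

LOAD_FAST_LOAD_FAST b,c → push 6,17. Stack: [6, 17]
COMPARE_OP bool(>=) → 6 vs 17 = False. Stack: [False]
POP_JUMP_IF_FALSE → pop False; jump. Stack: []
LOAD_FAST_LOAD_FAST a,b → push 34,6. Stack: [34, 6]
BINARY_OP // → 34 // 6 = 5. Stack: [5]
STORE_FAST k → k=5. Stack: []
LOAD_FAST k → push 5. Stack: [5]
RETURN_VALUE → return 5.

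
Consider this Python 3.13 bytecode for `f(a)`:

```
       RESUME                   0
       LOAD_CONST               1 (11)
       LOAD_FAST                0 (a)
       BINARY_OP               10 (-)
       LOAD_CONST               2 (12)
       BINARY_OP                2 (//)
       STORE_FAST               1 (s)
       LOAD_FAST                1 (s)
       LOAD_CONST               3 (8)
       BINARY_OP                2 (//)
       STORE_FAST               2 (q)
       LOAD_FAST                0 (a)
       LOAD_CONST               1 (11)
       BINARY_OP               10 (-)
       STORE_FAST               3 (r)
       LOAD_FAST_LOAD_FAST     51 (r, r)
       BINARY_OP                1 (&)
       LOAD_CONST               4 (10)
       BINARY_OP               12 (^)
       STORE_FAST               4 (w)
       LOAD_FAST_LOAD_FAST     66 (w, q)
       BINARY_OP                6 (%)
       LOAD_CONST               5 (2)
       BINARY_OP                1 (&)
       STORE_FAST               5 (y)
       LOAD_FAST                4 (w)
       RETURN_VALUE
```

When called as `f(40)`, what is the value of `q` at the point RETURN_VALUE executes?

-1

LOAD_CONST → push 11. Stack: [11]
LOAD_FAST a → push 40. Stack: [11, 40]
BINARY_OP - → 11 - 40 = -29. Stack: [-29]
LOAD_CONST → push 12. Stack: [-29, 12]
BINARY_OP // → -29 // 12 = -3. Stack: [-3]
STORE_FAST s → s=-3. Stack: []
LOAD_FAST s → push -3. Stack: [-3]
LOAD_CONST → push 8. Stack: [-3, 8]
BINARY_OP // → -3 // 8 = -1. Stack: [-1]
STORE_FAST q → q=-1. Stack: []
LOAD_FAST a → push 40. Stack: [40]
LOAD_CONST → push 11. Stack: [40, 11]
BINARY_OP - → 40 - 11 = 29. Stack: [29]
STORE_FAST r → r=29. Stack: []
LOAD_FAST_LOAD_FAST r,r → push 29,29. Stack: [29, 29]
BINARY_OP & → 29 & 29 = 29. Stack: [29]
LOAD_CONST → push 10. Stack: [29, 10]
BINARY_OP ^ → 29 ^ 10 = 23. Stack: [23]
STORE_FAST w → w=23. Stack: []
LOAD_FAST_LOAD_FAST w,q → push 23,-1. Stack: [23, -1]
BINARY_OP % → 23 % -1 = 0. Stack: [0]
LOAD_CONST → push 2. Stack: [0, 2]
BINARY_OP & → 0 & 2 = 0. Stack: [0]
STORE_FAST y → y=0. Stack: []
LOAD_FAST w → push 23. Stack: [23]
RETURN_VALUE → return 23.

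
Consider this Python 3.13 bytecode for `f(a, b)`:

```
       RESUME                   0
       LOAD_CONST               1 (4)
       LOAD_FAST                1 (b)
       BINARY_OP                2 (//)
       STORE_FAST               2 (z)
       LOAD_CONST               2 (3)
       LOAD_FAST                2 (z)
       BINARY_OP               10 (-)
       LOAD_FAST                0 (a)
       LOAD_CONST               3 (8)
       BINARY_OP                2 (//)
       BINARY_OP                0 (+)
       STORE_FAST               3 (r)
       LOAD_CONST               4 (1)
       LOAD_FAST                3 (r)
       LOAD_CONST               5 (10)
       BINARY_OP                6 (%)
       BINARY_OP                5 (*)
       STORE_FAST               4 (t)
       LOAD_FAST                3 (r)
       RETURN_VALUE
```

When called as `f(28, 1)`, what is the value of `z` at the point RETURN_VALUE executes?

LOAD_CONST → push 4. Stack: [4]
LOAD_FAST b → push 1. Stack: [4, 1]
BINARY_OP // → 4 // 1 = 4. Stack: [4]
STORE_FAST z → z=4. Stack: []
LOAD_CONST → push 3. Stack: [3]
LOAD_FAST z → push 4. Stack: [3, 4]
BINARY_OP - → 3 - 4 = -1. Stack: [-1]
LOAD_FAST a → push 28. Stack: [-1, 28]
LOAD_CONST → push 8. Stack: [-1, 28, 8]
BINARY_OP // → 28 // 8 = 3. Stack: [-1, 3]
BINARY_OP + → -1 + 3 = 2. Stack: [2]
STORE_FAST r → r=2. Stack: []
LOAD_CONST → push 1. Stack: [1]
LOAD_FAST r → push 2. Stack: [1, 2]
LOAD_CONST → push 10. Stack: [1, 2, 10]
BINARY_OP % → 2 % 10 = 2. Stack: [1, 2]
BINARY_OP * → 1 * 2 = 2. Stack: [2]
STORE_FAST t → t=2. Stack: []
LOAD_FAST r → push 2. Stack: [2]
RETURN_VALUE → return 2.

4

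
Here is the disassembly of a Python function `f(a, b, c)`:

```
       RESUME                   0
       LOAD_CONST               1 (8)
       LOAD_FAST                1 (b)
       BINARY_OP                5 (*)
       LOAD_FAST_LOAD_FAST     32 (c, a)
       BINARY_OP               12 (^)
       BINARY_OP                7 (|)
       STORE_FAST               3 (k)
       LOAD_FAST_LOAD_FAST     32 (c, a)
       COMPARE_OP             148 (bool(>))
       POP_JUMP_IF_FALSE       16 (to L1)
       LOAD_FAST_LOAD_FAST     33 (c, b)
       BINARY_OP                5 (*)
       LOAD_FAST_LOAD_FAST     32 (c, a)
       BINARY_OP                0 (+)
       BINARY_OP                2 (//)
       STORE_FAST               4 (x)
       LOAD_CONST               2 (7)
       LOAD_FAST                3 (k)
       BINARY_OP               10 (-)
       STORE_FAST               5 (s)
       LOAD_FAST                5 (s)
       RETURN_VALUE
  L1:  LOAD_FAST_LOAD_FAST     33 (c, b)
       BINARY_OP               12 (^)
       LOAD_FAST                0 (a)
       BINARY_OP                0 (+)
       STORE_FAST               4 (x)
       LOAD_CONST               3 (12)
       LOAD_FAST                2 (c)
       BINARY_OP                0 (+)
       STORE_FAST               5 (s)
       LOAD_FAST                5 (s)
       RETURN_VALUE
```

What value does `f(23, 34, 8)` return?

LOAD_CONST → push 8. Stack: [8]
LOAD_FAST b → push 34. Stack: [8, 34]
BINARY_OP * → 8 * 34 = 272. Stack: [272]
LOAD_FAST_LOAD_FAST c,a → push 8,23. Stack: [272, 8, 23]
BINARY_OP ^ → 8 ^ 23 = 31. Stack: [272, 31]
BINARY_OP | → 272 | 31 = 287. Stack: [287]
STORE_FAST k → k=287. Stack: []
LOAD_FAST_LOAD_FAST c,a → push 8,23. Stack: [8, 23]
COMPARE_OP bool(>) → 8 vs 23 = False. Stack: [False]
POP_JUMP_IF_FALSE → pop False; jump. Stack: []
LOAD_FAST_LOAD_FAST c,b → push 8,34. Stack: [8, 34]
BINARY_OP ^ → 8 ^ 34 = 42. Stack: [42]
LOAD_FAST a → push 23. Stack: [42, 23]
BINARY_OP + → 42 + 23 = 65. Stack: [65]
STORE_FAST x → x=65. Stack: []
LOAD_CONST → push 12. Stack: [12]
LOAD_FAST c → push 8. Stack: [12, 8]
BINARY_OP + → 12 + 8 = 20. Stack: [20]
STORE_FAST s → s=20. Stack: []
LOAD_FAST s → push 20. Stack: [20]
RETURN_VALUE → return 20.

20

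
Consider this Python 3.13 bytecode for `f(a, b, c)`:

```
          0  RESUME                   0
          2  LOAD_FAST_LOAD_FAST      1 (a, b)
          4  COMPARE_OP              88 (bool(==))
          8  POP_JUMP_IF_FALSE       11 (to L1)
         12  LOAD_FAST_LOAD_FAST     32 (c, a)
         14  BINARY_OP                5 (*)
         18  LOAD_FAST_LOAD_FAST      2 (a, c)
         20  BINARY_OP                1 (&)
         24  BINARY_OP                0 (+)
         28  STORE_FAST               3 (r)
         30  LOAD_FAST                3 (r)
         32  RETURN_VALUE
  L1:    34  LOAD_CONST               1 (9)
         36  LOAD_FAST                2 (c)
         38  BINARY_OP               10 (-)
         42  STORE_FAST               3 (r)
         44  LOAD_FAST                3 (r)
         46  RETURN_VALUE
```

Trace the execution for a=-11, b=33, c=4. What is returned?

5

LOAD_FAST_LOAD_FAST a,b → push -11,33. Stack: [-11, 33]
COMPARE_OP bool(==) → -11 vs 33 = False. Stack: [False]
POP_JUMP_IF_FALSE → pop False; jump. Stack: []
LOAD_CONST → push 9. Stack: [9]
LOAD_FAST c → push 4. Stack: [9, 4]
BINARY_OP - → 9 - 4 = 5. Stack: [5]
STORE_FAST r → r=5. Stack: []
LOAD_FAST r → push 5. Stack: [5]
RETURN_VALUE → return 5.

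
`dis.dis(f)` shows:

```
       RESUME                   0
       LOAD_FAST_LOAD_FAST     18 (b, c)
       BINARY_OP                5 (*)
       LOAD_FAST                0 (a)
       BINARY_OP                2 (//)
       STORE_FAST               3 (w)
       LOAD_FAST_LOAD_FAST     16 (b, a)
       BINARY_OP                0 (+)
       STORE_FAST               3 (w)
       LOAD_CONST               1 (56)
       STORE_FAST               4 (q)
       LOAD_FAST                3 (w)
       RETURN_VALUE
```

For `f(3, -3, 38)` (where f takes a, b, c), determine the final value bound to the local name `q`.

56

LOAD_FAST_LOAD_FAST b,c → push -3,38. Stack: [-3, 38]
BINARY_OP * → -3 * 38 = -114. Stack: [-114]
LOAD_FAST a → push 3. Stack: [-114, 3]
BINARY_OP // → -114 // 3 = -38. Stack: [-38]
STORE_FAST w → w=-38. Stack: []
LOAD_FAST_LOAD_FAST b,a → push -3,3. Stack: [-3, 3]
BINARY_OP + → -3 + 3 = 0. Stack: [0]
STORE_FAST w → w=0. Stack: []
LOAD_CONST → push 56. Stack: [56]
STORE_FAST q → q=56. Stack: []
LOAD_FAST w → push 0. Stack: [0]
RETURN_VALUE → return 0.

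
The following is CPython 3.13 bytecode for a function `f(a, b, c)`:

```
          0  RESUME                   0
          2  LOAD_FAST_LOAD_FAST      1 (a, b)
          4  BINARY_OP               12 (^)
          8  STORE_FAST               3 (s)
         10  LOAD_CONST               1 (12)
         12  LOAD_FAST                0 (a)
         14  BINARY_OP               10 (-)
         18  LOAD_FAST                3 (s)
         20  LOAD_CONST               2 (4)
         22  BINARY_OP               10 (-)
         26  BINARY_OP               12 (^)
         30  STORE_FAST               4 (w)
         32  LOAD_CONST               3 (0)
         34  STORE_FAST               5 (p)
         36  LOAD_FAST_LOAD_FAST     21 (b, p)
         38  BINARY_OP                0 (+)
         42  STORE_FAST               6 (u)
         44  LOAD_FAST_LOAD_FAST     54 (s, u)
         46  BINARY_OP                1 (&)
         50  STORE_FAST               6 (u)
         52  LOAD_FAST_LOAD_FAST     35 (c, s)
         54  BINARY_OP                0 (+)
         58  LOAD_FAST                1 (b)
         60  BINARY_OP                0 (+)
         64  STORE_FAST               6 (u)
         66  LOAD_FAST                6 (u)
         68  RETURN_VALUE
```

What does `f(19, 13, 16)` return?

59

LOAD_FAST_LOAD_FAST a,b → push 19,13. Stack: [19, 13]
BINARY_OP ^ → 19 ^ 13 = 30. Stack: [30]
STORE_FAST s → s=30. Stack: []
LOAD_CONST → push 12. Stack: [12]
LOAD_FAST a → push 19. Stack: [12, 19]
BINARY_OP - → 12 - 19 = -7. Stack: [-7]
LOAD_FAST s → push 30. Stack: [-7, 30]
LOAD_CONST → push 4. Stack: [-7, 30, 4]
BINARY_OP - → 30 - 4 = 26. Stack: [-7, 26]
BINARY_OP ^ → -7 ^ 26 = -29. Stack: [-29]
STORE_FAST w → w=-29. Stack: []
LOAD_CONST → push 0. Stack: [0]
STORE_FAST p → p=0. Stack: []
LOAD_FAST_LOAD_FAST b,p → push 13,0. Stack: [13, 0]
BINARY_OP + → 13 + 0 = 13. Stack: [13]
STORE_FAST u → u=13. Stack: []
LOAD_FAST_LOAD_FAST s,u → push 30,13. Stack: [30, 13]
BINARY_OP & → 30 & 13 = 12. Stack: [12]
STORE_FAST u → u=12. Stack: []
LOAD_FAST_LOAD_FAST c,s → push 16,30. Stack: [16, 30]
BINARY_OP + → 16 + 30 = 46. Stack: [46]
LOAD_FAST b → push 13. Stack: [46, 13]
BINARY_OP + → 46 + 13 = 59. Stack: [59]
STORE_FAST u → u=59. Stack: []
LOAD_FAST u → push 59. Stack: [59]
RETURN_VALUE → return 59.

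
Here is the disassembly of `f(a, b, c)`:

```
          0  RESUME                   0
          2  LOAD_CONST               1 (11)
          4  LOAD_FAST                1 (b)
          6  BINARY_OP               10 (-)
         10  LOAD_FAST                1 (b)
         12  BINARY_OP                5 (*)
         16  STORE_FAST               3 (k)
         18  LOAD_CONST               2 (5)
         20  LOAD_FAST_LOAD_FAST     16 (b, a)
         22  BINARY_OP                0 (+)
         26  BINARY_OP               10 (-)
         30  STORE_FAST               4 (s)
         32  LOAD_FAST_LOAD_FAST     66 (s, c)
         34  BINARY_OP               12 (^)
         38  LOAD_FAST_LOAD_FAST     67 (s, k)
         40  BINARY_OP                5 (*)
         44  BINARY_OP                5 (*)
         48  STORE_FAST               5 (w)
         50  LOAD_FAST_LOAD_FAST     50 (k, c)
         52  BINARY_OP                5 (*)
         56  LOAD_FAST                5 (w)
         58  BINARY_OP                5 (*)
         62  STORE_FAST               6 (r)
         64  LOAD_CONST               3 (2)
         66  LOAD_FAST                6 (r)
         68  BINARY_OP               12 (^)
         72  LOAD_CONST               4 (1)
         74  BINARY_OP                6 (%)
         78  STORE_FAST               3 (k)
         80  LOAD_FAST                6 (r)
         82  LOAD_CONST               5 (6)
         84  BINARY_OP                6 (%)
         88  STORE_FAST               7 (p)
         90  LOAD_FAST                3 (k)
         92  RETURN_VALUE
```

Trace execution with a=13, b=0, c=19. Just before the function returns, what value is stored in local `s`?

LOAD_CONST → push 11. Stack: [11]
LOAD_FAST b → push 0. Stack: [11, 0]
BINARY_OP - → 11 - 0 = 11. Stack: [11]
LOAD_FAST b → push 0. Stack: [11, 0]
BINARY_OP * → 11 * 0 = 0. Stack: [0]
STORE_FAST k → k=0. Stack: []
LOAD_CONST → push 5. Stack: [5]
LOAD_FAST_LOAD_FAST b,a → push 0,13. Stack: [5, 0, 13]
BINARY_OP + → 0 + 13 = 13. Stack: [5, 13]
BINARY_OP - → 5 - 13 = -8. Stack: [-8]
STORE_FAST s → s=-8. Stack: []
LOAD_FAST_LOAD_FAST s,c → push -8,19. Stack: [-8, 19]
BINARY_OP ^ → -8 ^ 19 = -21. Stack: [-21]
LOAD_FAST_LOAD_FAST s,k → push -8,0. Stack: [-21, -8, 0]
BINARY_OP * → -8 * 0 = 0. Stack: [-21, 0]
BINARY_OP * → -21 * 0 = 0. Stack: [0]
STORE_FAST w → w=0. Stack: []
LOAD_FAST_LOAD_FAST k,c → push 0,19. Stack: [0, 19]
BINARY_OP * → 0 * 19 = 0. Stack: [0]
LOAD_FAST w → push 0. Stack: [0, 0]
BINARY_OP * → 0 * 0 = 0. Stack: [0]
STORE_FAST r → r=0. Stack: []
LOAD_CONST → push 2. Stack: [2]
LOAD_FAST r → push 0. Stack: [2, 0]
BINARY_OP ^ → 2 ^ 0 = 2. Stack: [2]
LOAD_CONST → push 1. Stack: [2, 1]
BINARY_OP % → 2 % 1 = 0. Stack: [0]
STORE_FAST k → k=0. Stack: []
LOAD_FAST r → push 0. Stack: [0]
LOAD_CONST → push 6. Stack: [0, 6]
BINARY_OP % → 0 % 6 = 0. Stack: [0]
STORE_FAST p → p=0. Stack: []
LOAD_FAST k → push 0. Stack: [0]
RETURN_VALUE → return 0.

-8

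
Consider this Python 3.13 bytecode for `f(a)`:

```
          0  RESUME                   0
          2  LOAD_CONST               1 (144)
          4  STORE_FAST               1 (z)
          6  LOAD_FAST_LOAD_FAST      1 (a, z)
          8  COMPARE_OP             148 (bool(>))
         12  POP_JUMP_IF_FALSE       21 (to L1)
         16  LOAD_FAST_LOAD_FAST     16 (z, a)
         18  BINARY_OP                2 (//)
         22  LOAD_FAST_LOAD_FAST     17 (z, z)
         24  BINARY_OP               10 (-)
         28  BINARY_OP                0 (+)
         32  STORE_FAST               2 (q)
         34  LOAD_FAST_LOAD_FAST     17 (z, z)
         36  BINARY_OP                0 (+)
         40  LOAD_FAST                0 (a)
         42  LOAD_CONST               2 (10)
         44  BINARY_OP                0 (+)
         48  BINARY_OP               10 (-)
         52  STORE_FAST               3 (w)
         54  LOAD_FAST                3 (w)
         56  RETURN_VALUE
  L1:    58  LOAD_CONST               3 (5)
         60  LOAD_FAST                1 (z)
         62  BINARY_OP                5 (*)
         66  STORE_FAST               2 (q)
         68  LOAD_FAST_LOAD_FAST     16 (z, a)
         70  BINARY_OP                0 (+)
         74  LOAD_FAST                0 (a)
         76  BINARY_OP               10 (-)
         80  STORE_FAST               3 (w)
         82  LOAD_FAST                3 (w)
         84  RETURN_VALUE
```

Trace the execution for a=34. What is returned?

LOAD_CONST → push 144. Stack: [144]
STORE_FAST z → z=144. Stack: []
LOAD_FAST_LOAD_FAST a,z → push 34,144. Stack: [34, 144]
COMPARE_OP bool(>) → 34 vs 144 = False. Stack: [False]
POP_JUMP_IF_FALSE → pop False; jump. Stack: []
LOAD_CONST → push 5. Stack: [5]
LOAD_FAST z → push 144. Stack: [5, 144]
BINARY_OP * → 5 * 144 = 720. Stack: [720]
STORE_FAST q → q=720. Stack: []
LOAD_FAST_LOAD_FAST z,a → push 144,34. Stack: [144, 34]
BINARY_OP + → 144 + 34 = 178. Stack: [178]
LOAD_FAST a → push 34. Stack: [178, 34]
BINARY_OP - → 178 - 34 = 144. Stack: [144]
STORE_FAST w → w=144. Stack: []
LOAD_FAST w → push 144. Stack: [144]
RETURN_VALUE → return 144.

144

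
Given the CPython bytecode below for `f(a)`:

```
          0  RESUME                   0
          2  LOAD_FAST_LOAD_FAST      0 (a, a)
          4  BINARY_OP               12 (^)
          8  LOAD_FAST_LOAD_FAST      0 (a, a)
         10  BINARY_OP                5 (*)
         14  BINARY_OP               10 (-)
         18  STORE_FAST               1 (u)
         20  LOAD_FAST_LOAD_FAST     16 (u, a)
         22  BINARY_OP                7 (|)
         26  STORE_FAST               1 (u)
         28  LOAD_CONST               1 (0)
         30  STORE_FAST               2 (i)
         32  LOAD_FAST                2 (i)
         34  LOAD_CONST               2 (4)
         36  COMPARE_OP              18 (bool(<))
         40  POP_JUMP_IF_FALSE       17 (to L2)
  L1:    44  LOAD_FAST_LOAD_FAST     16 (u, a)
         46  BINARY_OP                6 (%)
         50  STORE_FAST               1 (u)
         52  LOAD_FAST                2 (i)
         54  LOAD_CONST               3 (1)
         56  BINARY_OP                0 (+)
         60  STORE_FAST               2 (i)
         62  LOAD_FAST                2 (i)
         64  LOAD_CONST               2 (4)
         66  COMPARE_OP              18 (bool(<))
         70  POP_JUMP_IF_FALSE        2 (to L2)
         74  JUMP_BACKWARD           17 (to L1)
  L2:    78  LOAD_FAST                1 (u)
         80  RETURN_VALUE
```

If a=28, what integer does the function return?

LOAD_FAST_LOAD_FAST a,a → push 28,28. Stack: [28, 28]
BINARY_OP ^ → 28 ^ 28 = 0. Stack: [0]
LOAD_FAST_LOAD_FAST a,a → push 28,28. Stack: [0, 28, 28]
BINARY_OP * → 28 * 28 = 784. Stack: [0, 784]
BINARY_OP - → 0 - 784 = -784. Stack: [-784]
STORE_FAST u → u=-784. Stack: []
LOAD_FAST_LOAD_FAST u,a → push -784,28. Stack: [-784, 28]
BINARY_OP | → -784 | 28 = -772. Stack: [-772]
STORE_FAST u → u=-772. Stack: []
LOAD_CONST → push 0. Stack: [0]
STORE_FAST i → i=0. Stack: []
LOAD_FAST i → push 0. Stack: [0]
LOAD_CONST → push 4. Stack: [0, 4]
COMPARE_OP bool(<) → 0 vs 4 = True. Stack: [True]
POP_JUMP_IF_FALSE → pop True; no jump. Stack: []
LOAD_FAST_LOAD_FAST u,a → push -772,28. Stack: [-772, 28]
BINARY_OP % → -772 % 28 = 12. Stack: [12]
STORE_FAST u → u=12. Stack: []
LOAD_FAST i → push 0. Stack: [0]
LOAD_CONST → push 1. Stack: [0, 1]
BINARY_OP + → 0 + 1 = 1. Stack: [1]
STORE_FAST i → i=1. Stack: []
LOAD_FAST i → push 1. Stack: [1]
LOAD_CONST → push 4. Stack: [1, 4]
COMPARE_OP bool(<) → 1 vs 4 = True. Stack: [True]
POP_JUMP_IF_FALSE → pop True; no jump. Stack: []
LOAD_FAST_LOAD_FAST u,a → push 12,28. Stack: [12, 28]
BINARY_OP % → 12 % 28 = 12. Stack: [12]
STORE_FAST u → u=12. Stack: []
LOAD_FAST i → push 1. Stack: [1]
LOAD_CONST → push 1. Stack: [1, 1]
BINARY_OP + → 1 + 1 = 2. Stack: [2]
STORE_FAST i → i=2. Stack: []
LOAD_FAST i → push 2. Stack: [2]
LOAD_CONST → push 4. Stack: [2, 4]
COMPARE_OP bool(<) → 2 vs 4 = True. Stack: [True]
POP_JUMP_IF_FALSE → pop True; no jump. Stack: []
LOAD_FAST_LOAD_FAST u,a → push 12,28. Stack: [12, 28]
BINARY_OP % → 12 % 28 = 12. Stack: [12]
STORE_FAST u → u=12. Stack: []
LOAD_FAST i → push 2. Stack: [2]
LOAD_CONST → push 1. Stack: [2, 1]
BINARY_OP + → 2 + 1 = 3. Stack: [3]
STORE_FAST i → i=3. Stack: []
LOAD_FAST i → push 3. Stack: [3]
LOAD_CONST → push 4. Stack: [3, 4]
COMPARE_OP bool(<) → 3 vs 4 = True. Stack: [True]
POP_JUMP_IF_FALSE → pop True; no jump. Stack: []
LOAD_FAST_LOAD_FAST u,a → push 12,28. Stack: [12, 28]
BINARY_OP % → 12 % 28 = 12. Stack: [12]
STORE_FAST u → u=12. Stack: []
LOAD_FAST i → push 3. Stack: [3]
LOAD_CONST → push 1. Stack: [3, 1]
BINARY_OP + → 3 + 1 = 4. Stack: [4]
STORE_FAST i → i=4. Stack: []
LOAD_FAST i → push 4. Stack: [4]
LOAD_CONST → push 4. Stack: [4, 4]
COMPARE_OP bool(<) → 4 vs 4 = False. Stack: [False]
POP_JUMP_IF_FALSE → pop False; jump. Stack: []
LOAD_FAST u → push 12. Stack: [12]
RETURN_VALUE → return 12.

12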